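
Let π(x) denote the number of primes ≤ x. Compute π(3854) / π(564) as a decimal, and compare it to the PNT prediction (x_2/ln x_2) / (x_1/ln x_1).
π(3854)/π(564) = 535/103 ≈ 5.1942;  PNT prediction ≈ 5.2429.

π(564) = 103 and π(3854) = 535, so π(3854)/π(564) ≈ 5.1942. The PNT-predicted ratio is (3854/ln(3854)) / (564/ln(564)) ≈ 5.2429. The two agree to within a few percent, as expected.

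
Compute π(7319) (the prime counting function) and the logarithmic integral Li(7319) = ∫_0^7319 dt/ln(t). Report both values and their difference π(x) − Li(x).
π(7319) = 932;  Li(7319) ≈ 950.27;  π(x) − Li(x) ≈ -18.27.

Direct count of primes ≤ 7319 gives π(7319) = 932. Numerical evaluation of the logarithmic integral gives Li(7319) ≈ 950.27. The difference π(x) − Li(x) ≈ -18.27 is typically negative for small/moderate x (Li(x) overestimates), though Littlewood's theorem shows this sign changes infinitely often.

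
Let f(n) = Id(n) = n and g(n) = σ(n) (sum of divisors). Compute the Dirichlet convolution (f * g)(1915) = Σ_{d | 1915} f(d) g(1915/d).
(Id * σ)(1915) = 8437

Divisors of 1915: [1, 5, 383, 1915]. For each d | 1915:
  d = 1: Id(1) · σ(1915/1) = 1 · 2304 = 2304
  d = 5: Id(5) · σ(1915/5) = 5 · 384 = 1920
  d = 383: Id(383) · σ(1915/383) = 383 · 6 = 2298
  d = 1915: Id(1915) · σ(1915/1915) = 1915 · 1 = 1915
Summing: (Id * σ)(1915) = 2304 + 1920 + 2298 + 1915 = 8437.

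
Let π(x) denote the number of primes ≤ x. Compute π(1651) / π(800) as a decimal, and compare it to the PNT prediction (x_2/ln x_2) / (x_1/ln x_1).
π(1651)/π(800) = 259/139 ≈ 1.8633;  PNT prediction ≈ 1.8619.

π(800) = 139 and π(1651) = 259, so π(1651)/π(800) ≈ 1.8633. The PNT-predicted ratio is (1651/ln(1651)) / (800/ln(800)) ≈ 1.8619. The two agree to within a few percent, as expected.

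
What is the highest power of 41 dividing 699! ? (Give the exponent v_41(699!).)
v_41(699!) = 17

Legendre's formula: v_p(n!) = Σ_{k ≥ 1} ⌊n / p^k⌋. For p = 41, n = 699, the terms are:
  ⌊699/41^1⌋ = ⌊699/41⌋ = 17
(the next term ⌊699/41^2⌋ = 0, terminating the sum). Summing: v_41(699!) = 17 = 17.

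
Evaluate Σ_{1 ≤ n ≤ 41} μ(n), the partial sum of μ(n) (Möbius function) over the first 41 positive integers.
Σ_{n ≤ 41} μ(n) = -1

Compute μ(n) for each 1 ≤ n ≤ 41: μ(1) = 1, μ(2) = -1, μ(3) = -1, μ(4) = 0, μ(5) = -1, μ(6) = 1, μ(7) = -1, μ(8) = 0, μ(9) = 0, μ(10) = 1, μ(11) = -1, μ(12) = 0, μ(13) = -1, μ(14) = 1, μ(15) = 1, μ(16) = 0, μ(17) = -1, μ(18) = 0, μ(19) = -1, μ(20) = 0, μ(21) = 1, μ(22) = 1, μ(23) = -1, μ(24) = 0, μ(25) = 0, μ(26) = 1, μ(27) = 0, μ(28) = 0, μ(29) = -1, μ(30) = -1, μ(31) = -1, μ(32) = 0, μ(33) = 1, μ(34) = 1, μ(35) = 1, μ(36) = 0, μ(37) = -1, μ(38) = 1, μ(39) = 1, μ(40) = 0, μ(41) = -1. Summing all 41 values: -1. (Mertens function M(x) = Σ_{n ≤ x} μ(n); on average M(x) should be small (PNT ⟺ M(x) = o(x)).)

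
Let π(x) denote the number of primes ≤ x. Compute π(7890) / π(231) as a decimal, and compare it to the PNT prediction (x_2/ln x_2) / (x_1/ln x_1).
π(7890)/π(231) = 997/50 ≈ 19.9400;  PNT prediction ≈ 20.7158.

π(231) = 50 and π(7890) = 997, so π(7890)/π(231) ≈ 19.9400. The PNT-predicted ratio is (7890/ln(7890)) / (231/ln(231)) ≈ 20.7158. The two agree to within a few percent, as expected.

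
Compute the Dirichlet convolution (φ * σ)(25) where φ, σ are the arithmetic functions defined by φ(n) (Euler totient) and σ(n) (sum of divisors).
(φ * σ)(25) = 75

Divisors of 25: [1, 5, 25]. For each d | 25:
  d = 1: φ(1) · σ(25/1) = 1 · 31 = 31
  d = 5: φ(5) · σ(25/5) = 4 · 6 = 24
  d = 25: φ(25) · σ(25/25) = 20 · 1 = 20
Summing: (φ * σ)(25) = 31 + 24 + 20 = 75.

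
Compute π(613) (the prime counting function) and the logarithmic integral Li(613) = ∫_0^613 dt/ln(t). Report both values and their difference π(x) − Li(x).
π(613) = 112;  Li(613) ≈ 119.68;  π(x) − Li(x) ≈ -7.68.

Direct count of primes ≤ 613 gives π(613) = 112. Numerical evaluation of the logarithmic integral gives Li(613) ≈ 119.68. The difference π(x) − Li(x) ≈ -7.68 is typically negative for small/moderate x (Li(x) overestimates), though Littlewood's theorem shows this sign changes infinitely often.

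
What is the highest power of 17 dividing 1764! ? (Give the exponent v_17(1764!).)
v_17(1764!) = 109

Legendre's formula: v_p(n!) = Σ_{k ≥ 1} ⌊n / p^k⌋. For p = 17, n = 1764, the terms are:
  ⌊1764/17^1⌋ = ⌊1764/17⌋ = 103
  ⌊1764/17^2⌋ = ⌊1764/289⌋ = 6
(the next term ⌊1764/17^3⌋ = 0, terminating the sum). Summing: v_17(1764!) = 103 + 6 = 109.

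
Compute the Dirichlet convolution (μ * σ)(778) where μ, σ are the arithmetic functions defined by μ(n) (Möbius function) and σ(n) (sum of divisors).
(μ * σ)(778) = 778

Divisors of 778: [1, 2, 389, 778]. For each d | 778:
  d = 1: μ(1) · σ(778/1) = 1 · 1170 = 1170
  d = 2: μ(2) · σ(778/2) = -1 · 390 = -390
  d = 389: μ(389) · σ(778/389) = -1 · 3 = -3
  d = 778: μ(778) · σ(778/778) = 1 · 1 = 1
Summing: (μ * σ)(778) = 1170 + -390 + -3 + 1 = 778.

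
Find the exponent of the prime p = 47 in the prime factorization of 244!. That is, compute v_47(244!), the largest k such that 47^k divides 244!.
v_47(244!) = 5

Legendre's formula: v_p(n!) = Σ_{k ≥ 1} ⌊n / p^k⌋. For p = 47, n = 244, the terms are:
  ⌊244/47^1⌋ = ⌊244/47⌋ = 5
(the next term ⌊244/47^2⌋ = 0, terminating the sum). Summing: v_47(244!) = 5 = 5.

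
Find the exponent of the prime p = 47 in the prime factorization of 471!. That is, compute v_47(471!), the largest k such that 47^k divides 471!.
v_47(471!) = 10

Legendre's formula: v_p(n!) = Σ_{k ≥ 1} ⌊n / p^k⌋. For p = 47, n = 471, the terms are:
  ⌊471/47^1⌋ = ⌊471/47⌋ = 10
(the next term ⌊471/47^2⌋ = 0, terminating the sum). Summing: v_47(471!) = 10 = 10.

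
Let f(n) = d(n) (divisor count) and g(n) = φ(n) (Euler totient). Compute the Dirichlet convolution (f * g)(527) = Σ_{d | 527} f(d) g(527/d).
(d * φ)(527) = 576

Divisors of 527: [1, 17, 31, 527]. For each d | 527:
  d = 1: d(1) · φ(527/1) = 1 · 480 = 480
  d = 17: d(17) · φ(527/17) = 2 · 30 = 60
  d = 31: d(31) · φ(527/31) = 2 · 16 = 32
  d = 527: d(527) · φ(527/527) = 4 · 1 = 4
Summing: (d * φ)(527) = 480 + 60 + 32 + 4 = 576.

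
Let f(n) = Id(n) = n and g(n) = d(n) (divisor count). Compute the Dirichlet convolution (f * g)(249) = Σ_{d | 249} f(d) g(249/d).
(Id * d)(249) = 425

Divisors of 249: [1, 3, 83, 249]. For each d | 249:
  d = 1: Id(1) · d(249/1) = 1 · 4 = 4
  d = 3: Id(3) · d(249/3) = 3 · 2 = 6
  d = 83: Id(83) · d(249/83) = 83 · 2 = 166
  d = 249: Id(249) · d(249/249) = 249 · 1 = 249
Summing: (Id * d)(249) = 4 + 6 + 166 + 249 = 425.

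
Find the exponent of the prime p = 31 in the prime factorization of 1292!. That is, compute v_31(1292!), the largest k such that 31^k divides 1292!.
v_31(1292!) = 42

Legendre's formula: v_p(n!) = Σ_{k ≥ 1} ⌊n / p^k⌋. For p = 31, n = 1292, the terms are:
  ⌊1292/31^1⌋ = ⌊1292/31⌋ = 41
  ⌊1292/31^2⌋ = ⌊1292/961⌋ = 1
(the next term ⌊1292/31^3⌋ = 0, terminating the sum). Summing: v_31(1292!) = 41 + 1 = 42.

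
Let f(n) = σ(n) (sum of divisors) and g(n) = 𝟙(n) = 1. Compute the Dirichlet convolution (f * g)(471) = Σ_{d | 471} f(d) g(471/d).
(σ * 𝟙)(471) = 795

Divisors of 471: [1, 3, 157, 471]. For each d | 471:
  d = 1: σ(1) · 𝟙(471/1) = 1 · 1 = 1
  d = 3: σ(3) · 𝟙(471/3) = 4 · 1 = 4
  d = 157: σ(157) · 𝟙(471/157) = 158 · 1 = 158
  d = 471: σ(471) · 𝟙(471/471) = 632 · 1 = 632
Summing: (σ * 𝟙)(471) = 1 + 4 + 158 + 632 = 795.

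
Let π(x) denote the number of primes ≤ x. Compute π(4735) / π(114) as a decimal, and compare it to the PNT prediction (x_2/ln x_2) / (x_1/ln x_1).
π(4735)/π(114) = 639/30 ≈ 21.3000;  PNT prediction ≈ 23.2452.

π(114) = 30 and π(4735) = 639, so π(4735)/π(114) ≈ 21.3000. The PNT-predicted ratio is (4735/ln(4735)) / (114/ln(114)) ≈ 23.2452. The two agree to within a few percent, as expected.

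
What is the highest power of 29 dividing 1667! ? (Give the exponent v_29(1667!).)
v_29(1667!) = 58

Legendre's formula: v_p(n!) = Σ_{k ≥ 1} ⌊n / p^k⌋. For p = 29, n = 1667, the terms are:
  ⌊1667/29^1⌋ = ⌊1667/29⌋ = 57
  ⌊1667/29^2⌋ = ⌊1667/841⌋ = 1
(the next term ⌊1667/29^3⌋ = 0, terminating the sum). Summing: v_29(1667!) = 57 + 1 = 58.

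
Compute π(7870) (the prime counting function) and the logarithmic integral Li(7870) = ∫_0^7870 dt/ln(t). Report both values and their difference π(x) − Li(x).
π(7870) = 993;  Li(7870) ≈ 1011.94;  π(x) − Li(x) ≈ -18.94.

Direct count of primes ≤ 7870 gives π(7870) = 993. Numerical evaluation of the logarithmic integral gives Li(7870) ≈ 1011.94. The difference π(x) − Li(x) ≈ -18.94 is typically negative for small/moderate x (Li(x) overestimates), though Littlewood's theorem shows this sign changes infinitely often.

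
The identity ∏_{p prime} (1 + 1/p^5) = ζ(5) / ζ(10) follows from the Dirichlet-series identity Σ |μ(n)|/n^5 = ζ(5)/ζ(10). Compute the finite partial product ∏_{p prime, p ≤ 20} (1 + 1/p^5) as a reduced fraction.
∏ = 405833785877367637916288/391770333462674252324875

The primes p ≤ 20 are [2, 3, 5, 7, 11, 13, 17, 19]. For each, (1 + 1/p^5) = (p^5 + 1)/p^5. Multiplying these fractions over p ∈ [2, 3, 5, 7, 11, 13, 17, 19] gives 405833785877367637916288/391770333462674252324875. (In the limit P → ∞ this tends to ζ(5)/ζ(10).)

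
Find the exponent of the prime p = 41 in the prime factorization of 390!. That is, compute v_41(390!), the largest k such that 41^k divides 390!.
v_41(390!) = 9

Legendre's formula: v_p(n!) = Σ_{k ≥ 1} ⌊n / p^k⌋. For p = 41, n = 390, the terms are:
  ⌊390/41^1⌋ = ⌊390/41⌋ = 9
(the next term ⌊390/41^2⌋ = 0, terminating the sum). Summing: v_41(390!) = 9 = 9.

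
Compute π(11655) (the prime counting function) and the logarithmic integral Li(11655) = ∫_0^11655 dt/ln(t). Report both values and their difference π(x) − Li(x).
π(11655) = 1399;  Li(11655) ≈ 1424.31;  π(x) − Li(x) ≈ -25.31.

Direct count of primes ≤ 11655 gives π(11655) = 1399. Numerical evaluation of the logarithmic integral gives Li(11655) ≈ 1424.31. The difference π(x) − Li(x) ≈ -25.31 is typically negative for small/moderate x (Li(x) overestimates), though Littlewood's theorem shows this sign changes infinitely often.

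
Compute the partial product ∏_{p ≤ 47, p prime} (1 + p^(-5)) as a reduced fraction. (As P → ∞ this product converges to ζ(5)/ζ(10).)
∏ = 77350420258916008694441522216355088445733760320747817275637792505856/74669957780522328018216335873020857442299719217280893302140029444835

The primes p ≤ 47 are [2, 3, 5, 7, 11, 13, 17, 19, 23, 29, 31, 37, 41, 43, 47]. For each, (1 + 1/p^5) = (p^5 + 1)/p^5. Multiplying these fractions over p ∈ [2, 3, 5, 7, 11, 13, 17, 19, 23, 29, 31, 37, 41, 43, 47] gives 77350420258916008694441522216355088445733760320747817275637792505856/74669957780522328018216335873020857442299719217280893302140029444835. (In the limit P → ∞ this tends to ζ(5)/ζ(10).)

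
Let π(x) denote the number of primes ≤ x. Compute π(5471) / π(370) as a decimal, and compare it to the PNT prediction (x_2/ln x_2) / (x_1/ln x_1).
π(5471)/π(370) = 722/73 ≈ 9.8904;  PNT prediction ≈ 10.1589.

π(370) = 73 and π(5471) = 722, so π(5471)/π(370) ≈ 9.8904. The PNT-predicted ratio is (5471/ln(5471)) / (370/ln(370)) ≈ 10.1589. The two agree to within a few percent, as expected.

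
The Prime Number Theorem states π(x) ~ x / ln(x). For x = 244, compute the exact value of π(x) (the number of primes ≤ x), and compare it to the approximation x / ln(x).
π(244) = 53;  x/ln(x) ≈ 44.39;  relative error ≈ 16.25%.

Directly count primes up to 244: π(244) = 53. The PNT approximation gives 244/ln(244) ≈ 244/5.49717 ≈ 44.39. Relative error (π(x) − x/ln(x)) / π(x) ≈ 16.25%; the approximation is known to undercount slightly (Li(x) is a better estimate).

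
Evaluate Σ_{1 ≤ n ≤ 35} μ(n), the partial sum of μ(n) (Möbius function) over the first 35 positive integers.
Σ_{n ≤ 35} μ(n) = -1

Compute μ(n) for each 1 ≤ n ≤ 35: μ(1) = 1, μ(2) = -1, μ(3) = -1, μ(4) = 0, μ(5) = -1, μ(6) = 1, μ(7) = -1, μ(8) = 0, μ(9) = 0, μ(10) = 1, μ(11) = -1, μ(12) = 0, μ(13) = -1, μ(14) = 1, μ(15) = 1, μ(16) = 0, μ(17) = -1, μ(18) = 0, μ(19) = -1, μ(20) = 0, μ(21) = 1, μ(22) = 1, μ(23) = -1, μ(24) = 0, μ(25) = 0, μ(26) = 1, μ(27) = 0, μ(28) = 0, μ(29) = -1, μ(30) = -1, μ(31) = -1, μ(32) = 0, μ(33) = 1, μ(34) = 1, μ(35) = 1. Summing all 35 values: -1. (Mertens function M(x) = Σ_{n ≤ x} μ(n); on average M(x) should be small (PNT ⟺ M(x) = o(x)).)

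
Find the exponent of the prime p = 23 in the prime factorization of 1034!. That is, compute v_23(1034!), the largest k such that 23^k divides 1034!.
v_23(1034!) = 45

Legendre's formula: v_p(n!) = Σ_{k ≥ 1} ⌊n / p^k⌋. For p = 23, n = 1034, the terms are:
  ⌊1034/23^1⌋ = ⌊1034/23⌋ = 44
  ⌊1034/23^2⌋ = ⌊1034/529⌋ = 1
(the next term ⌊1034/23^3⌋ = 0, terminating the sum). Summing: v_23(1034!) = 44 + 1 = 45.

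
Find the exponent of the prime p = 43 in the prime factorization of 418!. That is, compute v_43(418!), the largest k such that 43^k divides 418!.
v_43(418!) = 9

Legendre's formula: v_p(n!) = Σ_{k ≥ 1} ⌊n / p^k⌋. For p = 43, n = 418, the terms are:
  ⌊418/43^1⌋ = ⌊418/43⌋ = 9
(the next term ⌊418/43^2⌋ = 0, terminating the sum). Summing: v_43(418!) = 9 = 9.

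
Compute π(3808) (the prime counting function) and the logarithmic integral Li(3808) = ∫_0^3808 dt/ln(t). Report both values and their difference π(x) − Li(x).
π(3808) = 529;  Li(3808) ≈ 542.15;  π(x) − Li(x) ≈ -13.15.

Direct count of primes ≤ 3808 gives π(3808) = 529. Numerical evaluation of the logarithmic integral gives Li(3808) ≈ 542.15. The difference π(x) − Li(x) ≈ -13.15 is typically negative for small/moderate x (Li(x) overestimates), though Littlewood's theorem shows this sign changes infinitely often.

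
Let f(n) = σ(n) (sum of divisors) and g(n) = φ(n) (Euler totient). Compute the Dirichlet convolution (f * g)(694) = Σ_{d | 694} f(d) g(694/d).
(σ * φ)(694) = 2776

Divisors of 694: [1, 2, 347, 694]. For each d | 694:
  d = 1: σ(1) · φ(694/1) = 1 · 346 = 346
  d = 2: σ(2) · φ(694/2) = 3 · 346 = 1038
  d = 347: σ(347) · φ(694/347) = 348 · 1 = 348
  d = 694: σ(694) · φ(694/694) = 1044 · 1 = 1044
Summing: (σ * φ)(694) = 346 + 1038 + 348 + 1044 = 2776.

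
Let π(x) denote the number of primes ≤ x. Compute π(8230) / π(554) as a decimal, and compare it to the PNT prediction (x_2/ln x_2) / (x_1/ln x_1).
π(8230)/π(554) = 1031/101 ≈ 10.2079;  PNT prediction ≈ 10.4093.

π(554) = 101 and π(8230) = 1031, so π(8230)/π(554) ≈ 10.2079. The PNT-predicted ratio is (8230/ln(8230)) / (554/ln(554)) ≈ 10.4093. The two agree to within a few percent, as expected.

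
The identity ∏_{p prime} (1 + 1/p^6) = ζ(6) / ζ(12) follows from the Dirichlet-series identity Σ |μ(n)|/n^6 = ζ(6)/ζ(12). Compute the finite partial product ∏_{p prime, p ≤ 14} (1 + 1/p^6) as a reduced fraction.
∏ = 261167492243135861/256778456493448890

The primes p ≤ 14 are [2, 3, 5, 7, 11, 13]. For each, (1 + 1/p^6) = (p^6 + 1)/p^6. Multiplying these fractions over p ∈ [2, 3, 5, 7, 11, 13] gives 261167492243135861/256778456493448890. (In the limit P → ∞ this tends to ζ(6)/ζ(12).)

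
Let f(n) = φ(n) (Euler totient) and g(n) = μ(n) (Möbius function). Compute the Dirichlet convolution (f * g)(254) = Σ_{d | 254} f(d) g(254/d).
(φ * μ)(254) = 0

Divisors of 254: [1, 2, 127, 254]. For each d | 254:
  d = 1: φ(1) · μ(254/1) = 1 · 1 = 1
  d = 2: φ(2) · μ(254/2) = 1 · -1 = -1
  d = 127: φ(127) · μ(254/127) = 126 · -1 = -126
  d = 254: φ(254) · μ(254/254) = 126 · 1 = 126
Summing: (φ * μ)(254) = 1 + -1 + -126 + 126 = 0.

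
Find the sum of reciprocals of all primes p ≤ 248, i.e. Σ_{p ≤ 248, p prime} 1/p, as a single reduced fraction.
Σ 1/p = 506873196134241441348690763593294873492730445394823722837469097176314709804649267964680634478659521/256041159035492609053110100510385311995538591998443060216114576417920917800321526504084465112487730

π(248) = 53, so the primes ≤ 248 are [2, 3, 5, 7, 11, 13, 17, 19, 23, 29, 31, 37, 41, 43, 47, 53, 59, 61, 67, 71, 73, 79, 83, 89, 97, 101, 103, 107, 109, 113, 127, 131, 137, 139, 149, 151, 157, 163, 167, 173, 179, 181, 191, 193, 197, 199, 211, 223, 227, 229, 233, 239, 241]. Summing 1/p over these primes: 506873196134241441348690763593294873492730445394823722837469097176314709804649267964680634478659521/256041159035492609053110100510385311995538591998443060216114576417920917800321526504084465112487730 ≈ 1.9797. Mertens estimate ln ln(248) + 0.2615 ≈ 1.9687.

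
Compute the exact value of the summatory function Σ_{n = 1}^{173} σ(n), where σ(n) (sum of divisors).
Σ_{n ≤ 173} σ(n) = 24604

Compute σ(n) for each 1 ≤ n ≤ 173: σ(1) = 1, σ(2) = 3, σ(3) = 4, σ(4) = 7, σ(5) = 6, σ(6) = 12, σ(7) = 8, σ(8) = 15, σ(9) = 13, σ(10) = 18, σ(11) = 12, σ(12) = 28, σ(13) = 14, σ(14) = 24, σ(15) = 24, σ(16) = 31, σ(17) = 18, σ(18) = 39, σ(19) = 20, σ(20) = 42, σ(21) = 32, σ(22) = 36, σ(23) = 24, σ(24) = 60, σ(25) = 31, σ(26) = 42, σ(27) = 40, σ(28) = 56, σ(29) = 30, σ(30) = 72, σ(31) = 32, σ(32) = 63, σ(33) = 48, σ(34) = 54, σ(35) = 48, σ(36) = 91, σ(37) = 38, σ(38) = 60, σ(39) = 56, σ(40) = 90, σ(41) = 42, σ(42) = 96, σ(43) = 44, σ(44) = 84, σ(45) = 78, σ(46) = 72, σ(47) = 48, σ(48) = 124, σ(49) = 57, σ(50) = 93, σ(51) = 72, σ(52) = 98, σ(53) = 54, σ(54) = 120, σ(55) = 72, σ(56) = 120, σ(57) = 80, σ(58) = 90, σ(59) = 60, σ(60) = 168, σ(61) = 62, σ(62) = 96, σ(63) = 104, σ(64) = 127, σ(65) = 84, σ(66) = 144, σ(67) = 68, σ(68) = 126, σ(69) = 96, σ(70) = 144, σ(71) = 72, σ(72) = 195, σ(73) = 74, σ(74) = 114, σ(75) = 124, σ(76) = 140, σ(77) = 96, σ(78) = 168, σ(79) = 80, σ(80) = 186, σ(81) = 121, σ(82) = 126, σ(83) = 84, σ(84) = 224, σ(85) = 108, σ(86) = 132, σ(87) = 120, σ(88) = 180, σ(89) = 90, σ(90) = 234, σ(91) = 112, σ(92) = 168, σ(93) = 128, σ(94) = 144, σ(95) = 120, σ(96) = 252, σ(97) = 98, σ(98) = 171, σ(99) = 156, σ(100) = 217, σ(101) = 102, σ(102) = 216, σ(103) = 104, σ(104) = 210, σ(105) = 192, σ(106) = 162, σ(107) = 108, σ(108) = 280, σ(109) = 110, σ(110) = 216, σ(111) = 152, σ(112) = 248, σ(113) = 114, σ(114) = 240, σ(115) = 144, σ(116) = 210, σ(117) = 182, σ(118) = 180, σ(119) = 144, σ(120) = 360, σ(121) = 133, σ(122) = 186, σ(123) = 168, σ(124) = 224, σ(125) = 156, σ(126) = 312, σ(127) = 128, σ(128) = 255, σ(129) = 176, σ(130) = 252, σ(131) = 132, σ(132) = 336, σ(133) = 160, σ(134) = 204, σ(135) = 240, σ(136) = 270, σ(137) = 138, σ(138) = 288, σ(139) = 140, σ(140) = 336, σ(141) = 192, σ(142) = 216, σ(143) = 168, σ(144) = 403, σ(145) = 180, σ(146) = 222, σ(147) = 228, σ(148) = 266, σ(149) = 150, σ(150) = 372, σ(151) = 152, σ(152) = 300, σ(153) = 234, σ(154) = 288, σ(155) = 192, σ(156) = 392, σ(157) = 158, σ(158) = 240, σ(159) = 216, σ(160) = 378, σ(161) = 192, σ(162) = 363, σ(163) = 164, σ(164) = 294, σ(165) = 288, σ(166) = 252, σ(167) = 168, σ(168) = 480, σ(169) = 183, σ(170) = 324, σ(171) = 260, σ(172) = 308, σ(173) = 174. Summing all 173 values: 24604. (Average order: Σ_{n ≤ x} σ(n) ~ (π²/12) x². For x = 173, (π²/12)·173² ≈ 24615.62.)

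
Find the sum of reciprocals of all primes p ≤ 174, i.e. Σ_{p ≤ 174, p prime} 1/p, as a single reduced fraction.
Σ 1/p = 319420215161551700804173656907103406301944826032199624513259054823197/166589903787325219380851695350896256250980509594874862046961683989710

π(174) = 40, so the primes ≤ 174 are [2, 3, 5, 7, 11, 13, 17, 19, 23, 29, 31, 37, 41, 43, 47, 53, 59, 61, 67, 71, 73, 79, 83, 89, 97, 101, 103, 107, 109, 113, 127, 131, 137, 139, 149, 151, 157, 163, 167, 173]. Summing 1/p over these primes: 319420215161551700804173656907103406301944826032199624513259054823197/166589903787325219380851695350896256250980509594874862046961683989710 ≈ 1.9174. Mertens estimate ln ln(174) + 0.2615 ≈ 1.9023.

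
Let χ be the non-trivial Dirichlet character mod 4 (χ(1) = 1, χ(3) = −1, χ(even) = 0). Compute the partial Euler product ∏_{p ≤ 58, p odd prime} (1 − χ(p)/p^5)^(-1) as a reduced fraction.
∏ = 241552412610573346540717288090615330738043013683948985221451329316738054554305/242484077809603940117660402752750309983134701869309180441833184178683110227968

The odd primes p ≤ 58 are [3, 5, 7, 11, 13, 17, 19, 23, 29, 31, 37, 41, 43, 47, 53]. For each, χ(p) = 1 if p ≡ 1 mod 4, χ(p) = −1 if p ≡ 3 mod 4. Taking (1 − χ(p)/p^5)^(-1) = p^5/(p^5 − χ(p)): (1 − (-1)/3^5)^(-1) · (1 − (1)/5^5)^(-1) · (1 − (-1)/7^5)^(-1) · (1 − (-1)/11^5)^(-1) · (1 − (1)/13^5)^(-1) · (1 − (1)/17^5)^(-1) · (1 − (-1)/19^5)^(-1) · (1 − (-1)/23^5)^(-1) · (1 − (1)/29^5)^(-1) · (1 − (-1)/31^5)^(-1) · (1 − (1)/37^5)^(-1) · (1 − (1)/41^5)^(-1) · (1 − (-1)/43^5)^(-1) · (1 − (-1)/47^5)^(-1) · (1 − (1)/53^5)^(-1) = 241552412610573346540717288090615330738043013683948985221451329316738054554305/242484077809603940117660402752750309983134701869309180441833184178683110227968.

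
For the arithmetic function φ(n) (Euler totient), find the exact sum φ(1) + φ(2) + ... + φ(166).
Σ_{n ≤ 166} φ(n) = 8396

Compute φ(n) for each 1 ≤ n ≤ 166: φ(1) = 1, φ(2) = 1, φ(3) = 2, φ(4) = 2, φ(5) = 4, φ(6) = 2, φ(7) = 6, φ(8) = 4, φ(9) = 6, φ(10) = 4, φ(11) = 10, φ(12) = 4, φ(13) = 12, φ(14) = 6, φ(15) = 8, φ(16) = 8, φ(17) = 16, φ(18) = 6, φ(19) = 18, φ(20) = 8, φ(21) = 12, φ(22) = 10, φ(23) = 22, φ(24) = 8, φ(25) = 20, φ(26) = 12, φ(27) = 18, φ(28) = 12, φ(29) = 28, φ(30) = 8, φ(31) = 30, φ(32) = 16, φ(33) = 20, φ(34) = 16, φ(35) = 24, φ(36) = 12, φ(37) = 36, φ(38) = 18, φ(39) = 24, φ(40) = 16, φ(41) = 40, φ(42) = 12, φ(43) = 42, φ(44) = 20, φ(45) = 24, φ(46) = 22, φ(47) = 46, φ(48) = 16, φ(49) = 42, φ(50) = 20, φ(51) = 32, φ(52) = 24, φ(53) = 52, φ(54) = 18, φ(55) = 40, φ(56) = 24, φ(57) = 36, φ(58) = 28, φ(59) = 58, φ(60) = 16, φ(61) = 60, φ(62) = 30, φ(63) = 36, φ(64) = 32, φ(65) = 48, φ(66) = 20, φ(67) = 66, φ(68) = 32, φ(69) = 44, φ(70) = 24, φ(71) = 70, φ(72) = 24, φ(73) = 72, φ(74) = 36, φ(75) = 40, φ(76) = 36, φ(77) = 60, φ(78) = 24, φ(79) = 78, φ(80) = 32, φ(81) = 54, φ(82) = 40, φ(83) = 82, φ(84) = 24, φ(85) = 64, φ(86) = 42, φ(87) = 56, φ(88) = 40, φ(89) = 88, φ(90) = 24, φ(91) = 72, φ(92) = 44, φ(93) = 60, φ(94) = 46, φ(95) = 72, φ(96) = 32, φ(97) = 96, φ(98) = 42, φ(99) = 60, φ(100) = 40, φ(101) = 100, φ(102) = 32, φ(103) = 102, φ(104) = 48, φ(105) = 48, φ(106) = 52, φ(107) = 106, φ(108) = 36, φ(109) = 108, φ(110) = 40, φ(111) = 72, φ(112) = 48, φ(113) = 112, φ(114) = 36, φ(115) = 88, φ(116) = 56, φ(117) = 72, φ(118) = 58, φ(119) = 96, φ(120) = 32, φ(121) = 110, φ(122) = 60, φ(123) = 80, φ(124) = 60, φ(125) = 100, φ(126) = 36, φ(127) = 126, φ(128) = 64, φ(129) = 84, φ(130) = 48, φ(131) = 130, φ(132) = 40, φ(133) = 108, φ(134) = 66, φ(135) = 72, φ(136) = 64, φ(137) = 136, φ(138) = 44, φ(139) = 138, φ(140) = 48, φ(141) = 92, φ(142) = 70, φ(143) = 120, φ(144) = 48, φ(145) = 112, φ(146) = 72, φ(147) = 84, φ(148) = 72, φ(149) = 148, φ(150) = 40, φ(151) = 150, φ(152) = 72, φ(153) = 96, φ(154) = 60, φ(155) = 120, φ(156) = 48, φ(157) = 156, φ(158) = 78, φ(159) = 104, φ(160) = 64, φ(161) = 132, φ(162) = 54, φ(163) = 162, φ(164) = 80, φ(165) = 80, φ(166) = 82. Summing all 166 values: 8396. (Average order: Σ_{n ≤ x} φ(n) ~ (3/π²) x². For x = 166, (3/π²)·166² ≈ 8376.02.)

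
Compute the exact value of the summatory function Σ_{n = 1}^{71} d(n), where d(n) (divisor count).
Σ_{n ≤ 71} d(n) = 314

Compute d(n) for each 1 ≤ n ≤ 71: d(1) = 1, d(2) = 2, d(3) = 2, d(4) = 3, d(5) = 2, d(6) = 4, d(7) = 2, d(8) = 4, d(9) = 3, d(10) = 4, d(11) = 2, d(12) = 6, d(13) = 2, d(14) = 4, d(15) = 4, d(16) = 5, d(17) = 2, d(18) = 6, d(19) = 2, d(20) = 6, d(21) = 4, d(22) = 4, d(23) = 2, d(24) = 8, d(25) = 3, d(26) = 4, d(27) = 4, d(28) = 6, d(29) = 2, d(30) = 8, d(31) = 2, d(32) = 6, d(33) = 4, d(34) = 4, d(35) = 4, d(36) = 9, d(37) = 2, d(38) = 4, d(39) = 4, d(40) = 8, d(41) = 2, d(42) = 8, d(43) = 2, d(44) = 6, d(45) = 6, d(46) = 4, d(47) = 2, d(48) = 10, d(49) = 3, d(50) = 6, d(51) = 4, d(52) = 6, d(53) = 2, d(54) = 8, d(55) = 4, d(56) = 8, d(57) = 4, d(58) = 4, d(59) = 2, d(60) = 12, d(61) = 2, d(62) = 4, d(63) = 6, d(64) = 7, d(65) = 4, d(66) = 8, d(67) = 2, d(68) = 6, d(69) = 4, d(70) = 8, d(71) = 2. Summing all 71 values: 314. (Dirichlet's divisor formula: Σ_{n ≤ x} d(n) = x ln(x) + (2γ − 1) x + O(√x). For x = 71, the asymptotic estimate is ≈ 313.61.)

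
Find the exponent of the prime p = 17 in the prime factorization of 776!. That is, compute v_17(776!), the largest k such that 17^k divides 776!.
v_17(776!) = 47

Legendre's formula: v_p(n!) = Σ_{k ≥ 1} ⌊n / p^k⌋. For p = 17, n = 776, the terms are:
  ⌊776/17^1⌋ = ⌊776/17⌋ = 45
  ⌊776/17^2⌋ = ⌊776/289⌋ = 2
(the next term ⌊776/17^3⌋ = 0, terminating the sum). Summing: v_17(776!) = 45 + 2 = 47.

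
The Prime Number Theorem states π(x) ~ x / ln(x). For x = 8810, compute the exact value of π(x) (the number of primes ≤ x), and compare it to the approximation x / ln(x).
π(8810) = 1097;  x/ln(x) ≈ 969.88;  relative error ≈ 11.59%.

Directly count primes up to 8810: π(8810) = 1097. The PNT approximation gives 8810/ln(8810) ≈ 8810/9.08364 ≈ 969.88. Relative error (π(x) − x/ln(x)) / π(x) ≈ 11.59%; the approximation is known to undercount slightly (Li(x) is a better estimate).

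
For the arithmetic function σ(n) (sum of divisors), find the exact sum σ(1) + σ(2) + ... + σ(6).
Σ_{n ≤ 6} σ(n) = 33

Compute σ(n) for each 1 ≤ n ≤ 6: σ(1) = 1, σ(2) = 3, σ(3) = 4, σ(4) = 7, σ(5) = 6, σ(6) = 12. Summing all 6 values: 33. (Average order: Σ_{n ≤ x} σ(n) ~ (π²/12) x². For x = 6, (π²/12)·6² ≈ 29.61.)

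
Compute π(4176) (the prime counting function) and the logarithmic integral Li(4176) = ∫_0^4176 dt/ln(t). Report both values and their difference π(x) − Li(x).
π(4176) = 573;  Li(4176) ≈ 586.53;  π(x) − Li(x) ≈ -13.53.

Direct count of primes ≤ 4176 gives π(4176) = 573. Numerical evaluation of the logarithmic integral gives Li(4176) ≈ 586.53. The difference π(x) − Li(x) ≈ -13.53 is typically negative for small/moderate x (Li(x) overestimates), though Littlewood's theorem shows this sign changes infinitely often.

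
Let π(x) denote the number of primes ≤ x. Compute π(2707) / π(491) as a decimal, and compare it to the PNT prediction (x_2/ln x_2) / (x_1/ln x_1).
π(2707)/π(491) = 394/94 ≈ 4.1915;  PNT prediction ≈ 4.3224.

π(491) = 94 and π(2707) = 394, so π(2707)/π(491) ≈ 4.1915. The PNT-predicted ratio is (2707/ln(2707)) / (491/ln(491)) ≈ 4.3224. The two agree to within a few percent, as expected.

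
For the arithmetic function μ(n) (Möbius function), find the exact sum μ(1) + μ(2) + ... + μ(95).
Σ_{n ≤ 95} μ(n) = 2

Compute μ(n) for each 1 ≤ n ≤ 95: μ(1) = 1, μ(2) = -1, μ(3) = -1, μ(4) = 0, μ(5) = -1, μ(6) = 1, μ(7) = -1, μ(8) = 0, μ(9) = 0, μ(10) = 1, μ(11) = -1, μ(12) = 0, μ(13) = -1, μ(14) = 1, μ(15) = 1, μ(16) = 0, μ(17) = -1, μ(18) = 0, μ(19) = -1, μ(20) = 0, μ(21) = 1, μ(22) = 1, μ(23) = -1, μ(24) = 0, μ(25) = 0, μ(26) = 1, μ(27) = 0, μ(28) = 0, μ(29) = -1, μ(30) = -1, μ(31) = -1, μ(32) = 0, μ(33) = 1, μ(34) = 1, μ(35) = 1, μ(36) = 0, μ(37) = -1, μ(38) = 1, μ(39) = 1, μ(40) = 0, μ(41) = -1, μ(42) = -1, μ(43) = -1, μ(44) = 0, μ(45) = 0, μ(46) = 1, μ(47) = -1, μ(48) = 0, μ(49) = 0, μ(50) = 0, μ(51) = 1, μ(52) = 0, μ(53) = -1, μ(54) = 0, μ(55) = 1, μ(56) = 0, μ(57) = 1, μ(58) = 1, μ(59) = -1, μ(60) = 0, μ(61) = -1, μ(62) = 1, μ(63) = 0, μ(64) = 0, μ(65) = 1, μ(66) = -1, μ(67) = -1, μ(68) = 0, μ(69) = 1, μ(70) = -1, μ(71) = -1, μ(72) = 0, μ(73) = -1, μ(74) = 1, μ(75) = 0, μ(76) = 0, μ(77) = 1, μ(78) = -1, μ(79) = -1, μ(80) = 0, μ(81) = 0, μ(82) = 1, μ(83) = -1, μ(84) = 0, μ(85) = 1, μ(86) = 1, μ(87) = 1, μ(88) = 0, μ(89) = -1, μ(90) = 0, μ(91) = 1, μ(92) = 0, μ(93) = 1, μ(94) = 1, μ(95) = 1. Summing all 95 values: 2. (Mertens function M(x) = Σ_{n ≤ x} μ(n); on average M(x) should be small (PNT ⟺ M(x) = o(x)).)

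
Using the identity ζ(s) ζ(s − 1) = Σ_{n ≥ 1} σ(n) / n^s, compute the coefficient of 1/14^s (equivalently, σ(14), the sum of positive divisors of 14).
σ(14) = 24

In the product (Σ m^0/m^s)(Σ k / k^s) = Σ (Σ_{d | n} d) / n^s, the coefficient of 1/n^s is σ(n) = Σ_{d | n} d. For n = 14, divisors are [1, 2, 7, 14]; summing: σ(14) = 24.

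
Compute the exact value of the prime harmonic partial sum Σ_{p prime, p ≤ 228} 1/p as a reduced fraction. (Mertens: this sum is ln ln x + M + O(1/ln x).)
Σ 1/p = 163511827859273678384959815113729742050404828958383078813204061634794561817548326350576887/83311209124804345037562846379881038241134671040860314654617977748077292641632790457335110

π(228) = 49, so the primes ≤ 228 are [2, 3, 5, 7, 11, 13, 17, 19, 23, 29, 31, 37, 41, 43, 47, 53, 59, 61, 67, 71, 73, 79, 83, 89, 97, 101, 103, 107, 109, 113, 127, 131, 137, 139, 149, 151, 157, 163, 167, 173, 179, 181, 191, 193, 197, 199, 211, 223, 227]. Summing 1/p over these primes: 163511827859273678384959815113729742050404828958383078813204061634794561817548326350576887/83311209124804345037562846379881038241134671040860314654617977748077292641632790457335110 ≈ 1.9627. Mertens estimate ln ln(228) + 0.2615 ≈ 1.9533.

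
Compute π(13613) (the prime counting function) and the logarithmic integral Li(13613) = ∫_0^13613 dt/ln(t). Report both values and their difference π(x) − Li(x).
π(13613) = 1609;  Li(13613) ≈ 1631.66;  π(x) − Li(x) ≈ -22.66.

Direct count of primes ≤ 13613 gives π(13613) = 1609. Numerical evaluation of the logarithmic integral gives Li(13613) ≈ 1631.66. The difference π(x) − Li(x) ≈ -22.66 is typically negative for small/moderate x (Li(x) overestimates), though Littlewood's theorem shows this sign changes infinitely often.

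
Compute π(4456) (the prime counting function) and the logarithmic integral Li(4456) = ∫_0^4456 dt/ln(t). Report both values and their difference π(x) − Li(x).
π(4456) = 605;  Li(4456) ≈ 619.98;  π(x) − Li(x) ≈ -14.98.

Direct count of primes ≤ 4456 gives π(4456) = 605. Numerical evaluation of the logarithmic integral gives Li(4456) ≈ 619.98. The difference π(x) − Li(x) ≈ -14.98 is typically negative for small/moderate x (Li(x) overestimates), though Littlewood's theorem shows this sign changes infinitely often.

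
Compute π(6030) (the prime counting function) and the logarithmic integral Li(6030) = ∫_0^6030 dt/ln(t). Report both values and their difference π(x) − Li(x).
π(6030) = 786;  Li(6030) ≈ 803.86;  π(x) − Li(x) ≈ -17.86.

Direct count of primes ≤ 6030 gives π(6030) = 786. Numerical evaluation of the logarithmic integral gives Li(6030) ≈ 803.86. The difference π(x) − Li(x) ≈ -17.86 is typically negative for small/moderate x (Li(x) overestimates), though Littlewood's theorem shows this sign changes infinitely often.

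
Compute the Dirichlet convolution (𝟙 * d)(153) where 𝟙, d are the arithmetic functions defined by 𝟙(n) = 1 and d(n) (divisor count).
(𝟙 * d)(153) = 18

Divisors of 153: [1, 3, 9, 17, 51, 153]. For each d | 153:
  d = 1: 𝟙(1) · d(153/1) = 1 · 6 = 6
  d = 3: 𝟙(3) · d(153/3) = 1 · 4 = 4
  d = 9: 𝟙(9) · d(153/9) = 1 · 2 = 2
  d = 17: 𝟙(17) · d(153/17) = 1 · 3 = 3
  d = 51: 𝟙(51) · d(153/51) = 1 · 2 = 2
  d = 153: 𝟙(153) · d(153/153) = 1 · 1 = 1
Summing: (𝟙 * d)(153) = 6 + 4 + 2 + 3 + 2 + 1 = 18.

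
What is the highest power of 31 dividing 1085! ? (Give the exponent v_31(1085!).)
v_31(1085!) = 36

Legendre's formula: v_p(n!) = Σ_{k ≥ 1} ⌊n / p^k⌋. For p = 31, n = 1085, the terms are:
  ⌊1085/31^1⌋ = ⌊1085/31⌋ = 35
  ⌊1085/31^2⌋ = ⌊1085/961⌋ = 1
(the next term ⌊1085/31^3⌋ = 0, terminating the sum). Summing: v_31(1085!) = 35 + 1 = 36.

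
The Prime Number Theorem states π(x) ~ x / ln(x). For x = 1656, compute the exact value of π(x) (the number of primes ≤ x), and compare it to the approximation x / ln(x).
π(1656) = 259;  x/ln(x) ≈ 223.42;  relative error ≈ 13.74%.

Directly count primes up to 1656: π(1656) = 259. The PNT approximation gives 1656/ln(1656) ≈ 1656/7.41216 ≈ 223.42. Relative error (π(x) − x/ln(x)) / π(x) ≈ 13.74%; the approximation is known to undercount slightly (Li(x) is a better estimate).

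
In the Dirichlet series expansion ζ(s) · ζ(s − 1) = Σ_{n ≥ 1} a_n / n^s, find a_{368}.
σ(368) = 744

In the product (Σ m^0/m^s)(Σ k / k^s) = Σ (Σ_{d | n} d) / n^s, the coefficient of 1/n^s is σ(n) = Σ_{d | n} d. For n = 368, divisors are [1, 2, 4, 8, 16, 23, 46, 92, 184, 368]; summing: σ(368) = 744.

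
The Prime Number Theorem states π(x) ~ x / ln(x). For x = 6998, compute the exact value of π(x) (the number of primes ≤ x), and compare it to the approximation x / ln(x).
π(6998) = 900;  x/ln(x) ≈ 790.43;  relative error ≈ 12.17%.

Directly count primes up to 6998: π(6998) = 900. The PNT approximation gives 6998/ln(6998) ≈ 6998/8.85338 ≈ 790.43. Relative error (π(x) − x/ln(x)) / π(x) ≈ 12.17%; the approximation is known to undercount slightly (Li(x) is a better estimate).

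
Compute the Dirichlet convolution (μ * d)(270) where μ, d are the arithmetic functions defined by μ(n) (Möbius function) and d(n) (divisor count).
(μ * d)(270) = 1

Divisors of 270: [1, 2, 3, 5, 6, 9, 10, 15, 18, 27, 30, 45, 54, 90, 135, 270]. For each d | 270:
  d = 1: μ(1) · d(270/1) = 1 · 16 = 16
  d = 2: μ(2) · d(270/2) = -1 · 8 = -8
  d = 3: μ(3) · d(270/3) = -1 · 12 = -12
  d = 5: μ(5) · d(270/5) = -1 · 8 = -8
  d = 6: μ(6) · d(270/6) = 1 · 6 = 6
  d = 9: μ(9) · d(270/9) = 0 · 8 = 0
  d = 10: μ(10) · d(270/10) = 1 · 4 = 4
  d = 15: μ(15) · d(270/15) = 1 · 6 = 6
  d = 18: μ(18) · d(270/18) = 0 · 4 = 0
  d = 27: μ(27) · d(270/27) = 0 · 4 = 0
  d = 30: μ(30) · d(270/30) = -1 · 3 = -3
  d = 45: μ(45) · d(270/45) = 0 · 4 = 0
  d = 54: μ(54) · d(270/54) = 0 · 2 = 0
  d = 90: μ(90) · d(270/90) = 0 · 2 = 0
  d = 135: μ(135) · d(270/135) = 0 · 2 = 0
  d = 270: μ(270) · d(270/270) = 0 · 1 = 0
Summing: (μ * d)(270) = 16 + -8 + -12 + -8 + 6 + 0 + 4 + 6 + 0 + 0 + -3 + 0 + 0 + 0 + 0 + 0 = 1.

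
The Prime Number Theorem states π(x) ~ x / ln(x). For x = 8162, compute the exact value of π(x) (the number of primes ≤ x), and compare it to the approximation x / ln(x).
π(8162) = 1024;  x/ln(x) ≈ 906.16;  relative error ≈ 11.51%.

Directly count primes up to 8162: π(8162) = 1024. The PNT approximation gives 8162/ln(8162) ≈ 8162/9.00724 ≈ 906.16. Relative error (π(x) − x/ln(x)) / π(x) ≈ 11.51%; the approximation is known to undercount slightly (Li(x) is a better estimate).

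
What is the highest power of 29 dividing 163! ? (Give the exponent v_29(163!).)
v_29(163!) = 5

Legendre's formula: v_p(n!) = Σ_{k ≥ 1} ⌊n / p^k⌋. For p = 29, n = 163, the terms are:
  ⌊163/29^1⌋ = ⌊163/29⌋ = 5
(the next term ⌊163/29^2⌋ = 0, terminating the sum). Summing: v_29(163!) = 5 = 5.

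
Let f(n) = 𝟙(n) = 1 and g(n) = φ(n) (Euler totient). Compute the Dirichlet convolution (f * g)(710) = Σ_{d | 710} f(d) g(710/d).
(𝟙 * φ)(710) = 710

Divisors of 710: [1, 2, 5, 10, 71, 142, 355, 710]. For each d | 710:
  d = 1: 𝟙(1) · φ(710/1) = 1 · 280 = 280
  d = 2: 𝟙(2) · φ(710/2) = 1 · 280 = 280
  d = 5: 𝟙(5) · φ(710/5) = 1 · 70 = 70
  d = 10: 𝟙(10) · φ(710/10) = 1 · 70 = 70
  d = 71: 𝟙(71) · φ(710/71) = 1 · 4 = 4
  d = 142: 𝟙(142) · φ(710/142) = 1 · 4 = 4
  d = 355: 𝟙(355) · φ(710/355) = 1 · 1 = 1
  d = 710: 𝟙(710) · φ(710/710) = 1 · 1 = 1
Summing: (𝟙 * φ)(710) = 280 + 280 + 70 + 70 + 4 + 4 + 1 + 1 = 710.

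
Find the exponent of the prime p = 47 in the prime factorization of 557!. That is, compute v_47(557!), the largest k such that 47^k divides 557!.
v_47(557!) = 11

Legendre's formula: v_p(n!) = Σ_{k ≥ 1} ⌊n / p^k⌋. For p = 47, n = 557, the terms are:
  ⌊557/47^1⌋ = ⌊557/47⌋ = 11
(the next term ⌊557/47^2⌋ = 0, terminating the sum). Summing: v_47(557!) = 11 = 11.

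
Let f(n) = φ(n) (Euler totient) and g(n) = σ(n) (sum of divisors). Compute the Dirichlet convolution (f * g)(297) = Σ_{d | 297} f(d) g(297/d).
(φ * σ)(297) = 2376

Divisors of 297: [1, 3, 9, 11, 27, 33, 99, 297]. For each d | 297:
  d = 1: φ(1) · σ(297/1) = 1 · 480 = 480
  d = 3: φ(3) · σ(297/3) = 2 · 156 = 312
  d = 9: φ(9) · σ(297/9) = 6 · 48 = 288
  d = 11: φ(11) · σ(297/11) = 10 · 40 = 400
  d = 27: φ(27) · σ(297/27) = 18 · 12 = 216
  d = 33: φ(33) · σ(297/33) = 20 · 13 = 260
  d = 99: φ(99) · σ(297/99) = 60 · 4 = 240
  d = 297: φ(297) · σ(297/297) = 180 · 1 = 180
Summing: (φ * σ)(297) = 480 + 312 + 288 + 400 + 216 + 260 + 240 + 180 = 2376.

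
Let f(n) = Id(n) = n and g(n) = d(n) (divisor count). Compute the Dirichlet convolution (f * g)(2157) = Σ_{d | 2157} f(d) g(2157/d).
(Id * d)(2157) = 3605

Divisors of 2157: [1, 3, 719, 2157]. For each d | 2157:
  d = 1: Id(1) · d(2157/1) = 1 · 4 = 4
  d = 3: Id(3) · d(2157/3) = 3 · 2 = 6
  d = 719: Id(719) · d(2157/719) = 719 · 2 = 1438
  d = 2157: Id(2157) · d(2157/2157) = 2157 · 1 = 2157
Summing: (Id * d)(2157) = 4 + 6 + 1438 + 2157 = 3605.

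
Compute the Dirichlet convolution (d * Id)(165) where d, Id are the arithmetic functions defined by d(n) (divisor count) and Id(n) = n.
(d * Id)(165) = 455

Divisors of 165: [1, 3, 5, 11, 15, 33, 55, 165]. For each d | 165:
  d = 1: d(1) · Id(165/1) = 1 · 165 = 165
  d = 3: d(3) · Id(165/3) = 2 · 55 = 110
  d = 5: d(5) · Id(165/5) = 2 · 33 = 66
  d = 11: d(11) · Id(165/11) = 2 · 15 = 30
  d = 15: d(15) · Id(165/15) = 4 · 11 = 44
  d = 33: d(33) · Id(165/33) = 4 · 5 = 20
  d = 55: d(55) · Id(165/55) = 4 · 3 = 12
  d = 165: d(165) · Id(165/165) = 8 · 1 = 8
Summing: (d * Id)(165) = 165 + 110 + 66 + 30 + 44 + 20 + 12 + 8 = 455.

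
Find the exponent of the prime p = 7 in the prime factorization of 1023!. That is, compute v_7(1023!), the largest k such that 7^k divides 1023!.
v_7(1023!) = 168

Legendre's formula: v_p(n!) = Σ_{k ≥ 1} ⌊n / p^k⌋. For p = 7, n = 1023, the terms are:
  ⌊1023/7^1⌋ = ⌊1023/7⌋ = 146
  ⌊1023/7^2⌋ = ⌊1023/49⌋ = 20
  ⌊1023/7^3⌋ = ⌊1023/343⌋ = 2
(the next term ⌊1023/7^4⌋ = 0, terminating the sum). Summing: v_7(1023!) = 146 + 20 + 2 = 168.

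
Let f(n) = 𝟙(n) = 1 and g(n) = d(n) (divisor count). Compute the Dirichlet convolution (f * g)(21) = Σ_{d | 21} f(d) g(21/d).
(𝟙 * d)(21) = 9

Divisors of 21: [1, 3, 7, 21]. For each d | 21:
  d = 1: 𝟙(1) · d(21/1) = 1 · 4 = 4
  d = 3: 𝟙(3) · d(21/3) = 1 · 2 = 2
  d = 7: 𝟙(7) · d(21/7) = 1 · 2 = 2
  d = 21: 𝟙(21) · d(21/21) = 1 · 1 = 1
Summing: (𝟙 * d)(21) = 4 + 2 + 2 + 1 = 9.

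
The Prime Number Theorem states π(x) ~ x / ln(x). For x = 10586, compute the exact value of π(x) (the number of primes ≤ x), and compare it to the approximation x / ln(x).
π(10586) = 1290;  x/ln(x) ≈ 1142.30;  relative error ≈ 11.45%.

Directly count primes up to 10586: π(10586) = 1290. The PNT approximation gives 10586/ln(10586) ≈ 10586/9.26729 ≈ 1142.30. Relative error (π(x) − x/ln(x)) / π(x) ≈ 11.45%; the approximation is known to undercount slightly (Li(x) is a better estimate).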